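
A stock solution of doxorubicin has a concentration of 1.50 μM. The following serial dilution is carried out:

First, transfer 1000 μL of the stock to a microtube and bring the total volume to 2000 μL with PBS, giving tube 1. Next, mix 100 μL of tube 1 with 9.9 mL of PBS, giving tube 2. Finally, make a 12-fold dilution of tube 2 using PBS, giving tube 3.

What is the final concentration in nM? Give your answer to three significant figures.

Step 1: 1000 μL brought to 2000 μL → factor 2000/1000 = 2
Step 2: 100 μL + 9.9 mL = 10000 μL total → factor 10000/100 = 100
Step 3: 12-fold → factor 12
Overall dilution factor = 2 × 100 × 12 = 2400
Final = 1.50 μM / 2400 = 0.0006250 μM = 0.625 nM

0.625 nM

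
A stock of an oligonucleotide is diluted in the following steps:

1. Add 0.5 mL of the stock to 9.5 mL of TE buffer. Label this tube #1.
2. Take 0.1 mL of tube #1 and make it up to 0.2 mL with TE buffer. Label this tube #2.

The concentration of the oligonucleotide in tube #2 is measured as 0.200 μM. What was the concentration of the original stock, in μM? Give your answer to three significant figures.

8.00 μM

Step 1: 0.5 mL + 9.5 mL = 10 mL total → factor 10/0.5 = 20
Step 2: 0.1 mL brought to 0.2 mL → factor 0.2/0.1 = 2
Overall dilution factor = 20 × 2 = 40
Stock = 0.200 μM × 40 = 8.00 μM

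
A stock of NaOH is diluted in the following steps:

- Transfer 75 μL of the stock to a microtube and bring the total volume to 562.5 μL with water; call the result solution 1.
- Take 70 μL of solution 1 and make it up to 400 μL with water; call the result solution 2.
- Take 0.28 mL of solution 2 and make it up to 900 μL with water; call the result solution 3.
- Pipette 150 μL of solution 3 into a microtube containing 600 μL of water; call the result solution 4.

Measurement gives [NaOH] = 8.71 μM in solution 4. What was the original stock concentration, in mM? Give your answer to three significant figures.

Step 1: 75 μL brought to 562.5 μL → factor 562.5/75 = 7.5
Step 2: 70 μL brought to 400 μL → factor 400/70 = 5.7143
Step 3: 0.28 mL brought to 900 μL → factor 0.9/0.28 = 3.2143
Step 4: 150 μL + 600 μL = 750 μL total → factor 750/150 = 5
Overall dilution factor = 7.5 × 5.7143 × 3.2143 × 5 = 688.78
Stock = 8.71 μM × 688.78 = 5999 μM = 6.00 mM

6.00 mM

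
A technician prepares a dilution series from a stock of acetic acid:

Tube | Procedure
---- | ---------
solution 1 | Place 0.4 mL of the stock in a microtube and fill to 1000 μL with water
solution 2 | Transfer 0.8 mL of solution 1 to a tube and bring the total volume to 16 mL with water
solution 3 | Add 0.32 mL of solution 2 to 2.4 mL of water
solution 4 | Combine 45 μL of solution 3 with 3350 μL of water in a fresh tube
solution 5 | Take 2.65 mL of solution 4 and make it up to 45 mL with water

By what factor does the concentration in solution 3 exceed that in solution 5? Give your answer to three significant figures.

1.28 × 10^3

Step 1: 0.4 mL brought to 1000 μL → factor 1/0.4 = 2.5
Step 2: 0.8 mL brought to 16 mL → factor 16/0.8 = 20
Step 3: 0.32 mL + 2.4 mL = 2.72 mL total → factor 2.72/0.32 = 8.5
Step 4: 45 μL + 3350 μL = 3395 μL total → factor 3395/45 = 75.444
Step 5: 2.65 mL brought to 45 mL → factor 45/2.65 = 16.981
Dilution factor to solution 3 = 425; to solution 5 = 5.4448 × 10^5
[solution 3]/[solution 5] = (factor to solution 5)/(factor to solution 3) = 5.4448 × 10^5/425 = 1.28 × 10^3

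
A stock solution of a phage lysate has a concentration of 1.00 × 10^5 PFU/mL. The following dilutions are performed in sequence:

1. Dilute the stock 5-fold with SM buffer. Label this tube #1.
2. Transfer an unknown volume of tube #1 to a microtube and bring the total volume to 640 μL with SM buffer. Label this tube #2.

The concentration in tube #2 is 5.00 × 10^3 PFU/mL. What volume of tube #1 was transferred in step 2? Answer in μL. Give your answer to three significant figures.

160 μL

Step 1: 5-fold → factor 5
Step 2: v brought to 640 μL → factor = 640 μL/v
Product of known-step factors = 5
Overall factor = 1.00 × 10^5 PFU/mL / (5.00 × 10^3 PFU/mL) = 20
Step-2 factor = 20 / 5 = 4
v = 640 μL / 4 = 160 μL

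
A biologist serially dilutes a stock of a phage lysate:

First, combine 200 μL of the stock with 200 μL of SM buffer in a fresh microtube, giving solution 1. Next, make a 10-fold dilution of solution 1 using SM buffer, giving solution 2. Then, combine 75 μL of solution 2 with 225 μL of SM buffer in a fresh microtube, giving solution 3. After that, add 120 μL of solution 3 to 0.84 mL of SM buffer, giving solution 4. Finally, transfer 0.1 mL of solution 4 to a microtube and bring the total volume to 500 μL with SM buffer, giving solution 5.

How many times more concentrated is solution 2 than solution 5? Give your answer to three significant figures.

160

Step 1: 200 μL + 200 μL = 400 μL total → factor 400/200 = 2
Step 2: 10-fold → factor 10
Step 3: 75 μL + 225 μL = 300 μL total → factor 300/75 = 4
Step 4: 120 μL + 0.84 mL = 960 μL total → factor 960/120 = 8
Step 5: 0.1 mL brought to 500 μL → factor 0.5/0.1 = 5
Dilution factor to solution 2 = 20; to solution 5 = 3200
[solution 2]/[solution 5] = (factor to solution 5)/(factor to solution 2) = 3200/20 = 160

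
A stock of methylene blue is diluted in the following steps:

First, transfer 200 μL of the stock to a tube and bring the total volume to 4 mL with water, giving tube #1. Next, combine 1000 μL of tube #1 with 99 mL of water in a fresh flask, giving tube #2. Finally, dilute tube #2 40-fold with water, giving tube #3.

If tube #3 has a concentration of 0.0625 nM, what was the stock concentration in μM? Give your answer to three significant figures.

5.00 μM

Step 1: 200 μL brought to 4 mL → factor 4000/200 = 20
Step 2: 1000 μL + 99 mL = 1 × 10^5 μL total → factor 1 × 10^5/1000 = 100
Step 3: 40-fold → factor 40
Overall dilution factor = 20 × 100 × 40 = 80000
Stock = 0.0625 nM × 80000 = 5000 nM = 5.00 μM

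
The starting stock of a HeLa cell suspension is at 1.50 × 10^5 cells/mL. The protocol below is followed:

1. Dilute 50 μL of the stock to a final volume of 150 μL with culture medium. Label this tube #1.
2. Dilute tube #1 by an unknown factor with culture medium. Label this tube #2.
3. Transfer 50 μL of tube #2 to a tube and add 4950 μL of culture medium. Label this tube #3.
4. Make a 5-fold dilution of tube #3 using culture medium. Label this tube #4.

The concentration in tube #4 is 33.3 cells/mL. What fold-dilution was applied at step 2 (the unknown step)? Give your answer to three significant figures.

Step 1: 50 μL brought to 150 μL → factor 150/50 = 3
Step 2: unknown factor x
Step 3: 50 μL + 4950 μL = 5000 μL total → factor 5000/50 = 100
Step 4: 5-fold → factor 5
Product of known-step factors = 1500
Overall factor = 1.50 × 10^5 cells/mL / (33.3 cells/mL) = 4504.5
x = 4504.5 / 1500 = 3.00

3.00-fold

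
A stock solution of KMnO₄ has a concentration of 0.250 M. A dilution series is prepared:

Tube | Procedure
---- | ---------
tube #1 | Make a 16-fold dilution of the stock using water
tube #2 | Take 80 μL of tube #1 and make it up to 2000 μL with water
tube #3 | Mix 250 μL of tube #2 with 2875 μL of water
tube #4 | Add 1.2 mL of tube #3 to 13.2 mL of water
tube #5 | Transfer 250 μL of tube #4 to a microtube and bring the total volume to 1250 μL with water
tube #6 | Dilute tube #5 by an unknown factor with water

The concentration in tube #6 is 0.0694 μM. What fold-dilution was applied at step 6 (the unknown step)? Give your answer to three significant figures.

12.0-fold

Step 1: 16-fold → factor 16
Step 2: 80 μL brought to 2000 μL → factor 2000/80 = 25
Step 3: 250 μL + 2875 μL = 3125 μL total → factor 3125/250 = 12.5
Step 4: 1.2 mL + 13.2 mL = 14.4 mL total → factor 14.4/1.2 = 12
Step 5: 250 μL brought to 1250 μL → factor 1250/250 = 5
Step 6: unknown factor x
Product of known-step factors = 3 × 10^5
Overall factor = 0.250 M / (0.0694 μM) = 3.6023 × 10^6
x = 3.6023 × 10^6 / 3 × 10^5 = 12.0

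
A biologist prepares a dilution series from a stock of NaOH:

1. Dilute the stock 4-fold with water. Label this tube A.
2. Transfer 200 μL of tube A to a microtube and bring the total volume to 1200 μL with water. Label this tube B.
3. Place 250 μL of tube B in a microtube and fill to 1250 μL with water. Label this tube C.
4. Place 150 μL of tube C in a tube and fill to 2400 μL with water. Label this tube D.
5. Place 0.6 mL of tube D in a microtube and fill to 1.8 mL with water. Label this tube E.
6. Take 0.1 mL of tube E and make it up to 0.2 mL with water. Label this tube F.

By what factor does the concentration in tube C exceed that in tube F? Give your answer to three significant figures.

Step 1: 4-fold → factor 4
Step 2: 200 μL brought to 1200 μL → factor 1200/200 = 6
Step 3: 250 μL brought to 1250 μL → factor 1250/250 = 5
Step 4: 150 μL brought to 2400 μL → factor 2400/150 = 16
Step 5: 0.6 mL brought to 1.8 mL → factor 1.8/0.6 = 3
Step 6: 0.1 mL brought to 0.2 mL → factor 0.2/0.1 = 2
Dilution factor to tube C = 120; to tube F = 11520
[tube C]/[tube F] = (factor to tube F)/(factor to tube C) = 11520/120 = 96.0

96.0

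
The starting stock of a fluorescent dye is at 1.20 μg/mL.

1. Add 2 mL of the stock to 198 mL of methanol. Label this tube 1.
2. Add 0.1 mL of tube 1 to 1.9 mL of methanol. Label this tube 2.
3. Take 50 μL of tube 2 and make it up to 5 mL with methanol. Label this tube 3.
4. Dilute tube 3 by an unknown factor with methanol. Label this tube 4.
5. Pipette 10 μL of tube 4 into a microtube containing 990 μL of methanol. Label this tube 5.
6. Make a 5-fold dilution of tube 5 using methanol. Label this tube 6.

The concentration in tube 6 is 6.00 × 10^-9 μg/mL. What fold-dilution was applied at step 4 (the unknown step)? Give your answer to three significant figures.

2.00-fold

Step 1: 2 mL + 198 mL = 200 mL total → factor 200/2 = 100
Step 2: 0.1 mL + 1.9 mL = 2 mL total → factor 2/0.1 = 20
Step 3: 50 μL brought to 5 mL → factor 5000/50 = 100
Step 4: unknown factor x
Step 5: 10 μL + 990 μL = 1000 μL total → factor 1000/10 = 100
Step 6: 5-fold → factor 5
Product of known-step factors = 1 × 10^8
Overall factor = 1.20 μg/mL / (6.00 × 10^-9 μg/mL) = 2 × 10^8
x = 2 × 10^8 / 1 × 10^8 = 2.00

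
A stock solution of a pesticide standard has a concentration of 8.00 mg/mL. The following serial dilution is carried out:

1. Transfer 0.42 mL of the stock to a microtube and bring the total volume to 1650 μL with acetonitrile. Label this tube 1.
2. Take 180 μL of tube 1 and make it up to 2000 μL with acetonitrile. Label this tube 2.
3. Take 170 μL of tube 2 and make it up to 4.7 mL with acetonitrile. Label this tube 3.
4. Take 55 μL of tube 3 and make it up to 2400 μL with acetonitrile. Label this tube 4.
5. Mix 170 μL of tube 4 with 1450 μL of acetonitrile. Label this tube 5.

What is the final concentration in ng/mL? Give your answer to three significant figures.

15.9 ng/mL

Step 1: 0.42 mL brought to 1650 μL → factor 1.65/0.42 = 3.9286
Step 2: 180 μL brought to 2000 μL → factor 2000/180 = 11.111
Step 3: 170 μL brought to 4.7 mL → factor 4700/170 = 27.647
Step 4: 55 μL brought to 2400 μL → factor 2400/55 = 43.636
Step 5: 170 μL + 1450 μL = 1620 μL total → factor 1620/170 = 9.5294
Overall dilution factor = 3.9286 × 11.111 × 27.647 × 43.636 × 9.5294 = 5.0183 × 10^5
Final = 8.00 mg/mL / 5.0183 × 10^5 = 1.594 × 10^-5 mg/mL = 15.9 ng/mL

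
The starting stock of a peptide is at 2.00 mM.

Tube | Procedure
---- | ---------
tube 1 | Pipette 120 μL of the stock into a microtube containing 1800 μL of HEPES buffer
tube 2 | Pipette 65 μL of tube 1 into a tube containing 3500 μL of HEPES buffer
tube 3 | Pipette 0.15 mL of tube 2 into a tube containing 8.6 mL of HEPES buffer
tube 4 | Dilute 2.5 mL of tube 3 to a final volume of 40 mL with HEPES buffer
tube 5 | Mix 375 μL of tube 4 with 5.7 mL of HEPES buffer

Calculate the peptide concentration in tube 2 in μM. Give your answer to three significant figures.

Step 1: 120 μL + 1800 μL = 1920 μL total → factor 1920/120 = 16
Step 2: 65 μL + 3500 μL = 3565 μL total → factor 3565/65 = 54.846
Dilution factor through tube 2 = 16 × 54.846 = 877.54
[tube 2] = 2.00 mM / 877.54 = 0.002279 mM = 2.28 μM

2.28 μM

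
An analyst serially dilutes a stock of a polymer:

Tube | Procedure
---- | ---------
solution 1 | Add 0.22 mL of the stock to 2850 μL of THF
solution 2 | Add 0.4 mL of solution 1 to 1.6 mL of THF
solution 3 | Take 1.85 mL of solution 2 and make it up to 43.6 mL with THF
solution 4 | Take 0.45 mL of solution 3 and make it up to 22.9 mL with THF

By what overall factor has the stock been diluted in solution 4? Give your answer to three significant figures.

8.37 × 10^4

Step 1: 0.22 mL + 2850 μL = 3.07 mL total → factor 3.07/0.22 = 13.955
Step 2: 0.4 mL + 1.6 mL = 2 mL total → factor 2/0.4 = 5
Step 3: 1.85 mL brought to 43.6 mL → factor 43.6/1.85 = 23.568
Step 4: 0.45 mL brought to 22.9 mL → factor 22.9/0.45 = 50.889
Overall dilution factor = 13.955 × 5 × 23.568 × 50.889 = 83680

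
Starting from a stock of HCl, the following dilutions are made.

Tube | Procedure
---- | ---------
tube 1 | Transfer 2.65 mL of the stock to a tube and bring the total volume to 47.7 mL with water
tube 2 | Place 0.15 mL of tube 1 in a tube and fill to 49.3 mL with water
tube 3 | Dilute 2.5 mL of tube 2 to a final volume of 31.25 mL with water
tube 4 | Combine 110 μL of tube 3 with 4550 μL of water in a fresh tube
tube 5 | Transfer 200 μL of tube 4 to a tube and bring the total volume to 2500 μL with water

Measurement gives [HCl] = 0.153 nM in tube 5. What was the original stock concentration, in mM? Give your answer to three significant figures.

Step 1: 2.65 mL brought to 47.7 mL → factor 47.7/2.65 = 18
Step 2: 0.15 mL brought to 49.3 mL → factor 49.3/0.15 = 328.67
Step 3: 2.5 mL brought to 31.25 mL → factor 31.25/2.5 = 12.5
Step 4: 110 μL + 4550 μL = 4660 μL total → factor 4660/110 = 42.364
Step 5: 200 μL brought to 2500 μL → factor 2500/200 = 12.5
Overall dilution factor = 18 × 328.67 × 12.5 × 42.364 × 12.5 = 3.916 × 10^7
Stock = 0.153 nM × 3.916 × 10^7 = 5.991 × 10^6 nM = 5.99 mM

5.99 mM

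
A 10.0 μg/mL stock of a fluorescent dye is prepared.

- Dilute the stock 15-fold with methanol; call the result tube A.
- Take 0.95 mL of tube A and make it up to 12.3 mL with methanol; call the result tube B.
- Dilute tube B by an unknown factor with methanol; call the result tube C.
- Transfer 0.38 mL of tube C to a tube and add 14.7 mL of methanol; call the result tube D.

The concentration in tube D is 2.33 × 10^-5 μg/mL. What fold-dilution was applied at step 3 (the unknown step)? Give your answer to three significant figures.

55.7-fold

Step 1: 15-fold → factor 15
Step 2: 0.95 mL brought to 12.3 mL → factor 12.3/0.95 = 12.947
Step 3: unknown factor x
Step 4: 0.38 mL + 14.7 mL = 15.08 mL total → factor 15.08/0.38 = 39.684
Product of known-step factors = 7707.1
Overall factor = 10.0 μg/mL / (2.33 × 10^-5 μg/mL) = 4.2918 × 10^5
x = 4.2918 × 10^5 / 7707.1 = 55.7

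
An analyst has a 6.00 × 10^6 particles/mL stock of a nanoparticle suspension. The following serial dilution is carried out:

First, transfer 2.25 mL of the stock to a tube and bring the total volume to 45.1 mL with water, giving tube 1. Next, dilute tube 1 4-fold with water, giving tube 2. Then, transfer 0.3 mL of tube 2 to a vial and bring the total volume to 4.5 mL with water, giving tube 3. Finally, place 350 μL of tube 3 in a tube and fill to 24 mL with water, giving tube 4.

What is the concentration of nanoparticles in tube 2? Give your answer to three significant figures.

7.48 × 10^4 particles/mL

Step 1: 2.25 mL brought to 45.1 mL → factor 45.1/2.25 = 20.044
Step 2: 4-fold → factor 4
Dilution factor through tube 2 = 20.044 × 4 = 80.178
[tube 2] = 6.00 × 10^6 particles/mL / 80.178 = 7.48 × 10^4 particles/mL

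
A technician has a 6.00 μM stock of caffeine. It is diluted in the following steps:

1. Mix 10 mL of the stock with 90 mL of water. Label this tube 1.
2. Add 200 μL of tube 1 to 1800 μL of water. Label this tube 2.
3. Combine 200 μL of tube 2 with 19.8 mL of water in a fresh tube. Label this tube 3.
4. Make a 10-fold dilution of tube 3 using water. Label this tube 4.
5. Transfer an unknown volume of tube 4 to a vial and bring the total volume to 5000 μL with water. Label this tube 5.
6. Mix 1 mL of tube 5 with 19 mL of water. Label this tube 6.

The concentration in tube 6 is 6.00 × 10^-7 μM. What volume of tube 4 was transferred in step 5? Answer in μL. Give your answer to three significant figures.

1.00 × 10^3 μL

Step 1: 10 mL + 90 mL = 100 mL total → factor 100/10 = 10
Step 2: 200 μL + 1800 μL = 2000 μL total → factor 2000/200 = 10
Step 3: 200 μL + 19.8 mL = 20000 μL total → factor 20000/200 = 100
Step 4: 10-fold → factor 10
Step 5: v brought to 5000 μL → factor = 5000 μL/v
Step 6: 1 mL + 19 mL = 20 mL total → factor 20/1 = 20
Product of known-step factors = 2 × 10^6
Overall factor = 6.00 μM / (6.00 × 10^-7 μM) = 1 × 10^7
Step-5 factor = 1 × 10^7 / 2 × 10^6 = 5
v = 5000 μL / 5 = 1.00 × 10^3 μL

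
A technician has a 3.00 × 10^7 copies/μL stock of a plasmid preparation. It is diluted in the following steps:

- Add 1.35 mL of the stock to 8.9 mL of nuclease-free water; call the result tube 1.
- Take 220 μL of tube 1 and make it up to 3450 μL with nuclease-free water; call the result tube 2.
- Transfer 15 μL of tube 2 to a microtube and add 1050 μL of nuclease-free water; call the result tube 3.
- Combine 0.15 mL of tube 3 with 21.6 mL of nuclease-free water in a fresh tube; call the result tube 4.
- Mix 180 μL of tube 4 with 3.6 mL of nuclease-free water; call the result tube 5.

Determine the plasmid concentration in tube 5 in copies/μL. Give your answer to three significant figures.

Step 1: 1.35 mL + 8.9 mL = 10.25 mL total → factor 10.25/1.35 = 7.5926
Step 2: 220 μL brought to 3450 μL → factor 3450/220 = 15.682
Step 3: 15 μL + 1050 μL = 1065 μL total → factor 1065/15 = 71
Step 4: 0.15 mL + 21.6 mL = 21.75 mL total → factor 21.75/0.15 = 145
Step 5: 180 μL + 3.6 mL = 3780 μL total → factor 3780/180 = 21
Overall dilution factor = 7.5926 × 15.682 × 71 × 145 × 21 = 2.5741 × 10^7
Final = 3.00 × 10^7 copies/μL / 2.5741 × 10^7 = 1.17 copies/μL

1.17 copies/μL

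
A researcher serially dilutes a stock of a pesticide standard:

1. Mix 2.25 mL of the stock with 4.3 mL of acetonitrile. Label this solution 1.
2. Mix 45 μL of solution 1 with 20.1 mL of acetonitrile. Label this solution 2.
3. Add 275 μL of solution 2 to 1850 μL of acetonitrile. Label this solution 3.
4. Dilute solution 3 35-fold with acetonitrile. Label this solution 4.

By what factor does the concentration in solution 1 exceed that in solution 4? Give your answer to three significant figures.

1.21 × 10^5

Step 1: 2.25 mL + 4.3 mL = 6.55 mL total → factor 6.55/2.25 = 2.9111
Step 2: 45 μL + 20.1 mL = 20145 μL total → factor 20145/45 = 447.67
Step 3: 275 μL + 1850 μL = 2125 μL total → factor 2125/275 = 7.7273
Step 4: 35-fold → factor 35
Dilution factor to solution 1 = 2.9111; to solution 4 = 3.5246 × 10^5
[solution 1]/[solution 4] = (factor to solution 4)/(factor to solution 1) = 3.5246 × 10^5/2.9111 = 1.21 × 10^5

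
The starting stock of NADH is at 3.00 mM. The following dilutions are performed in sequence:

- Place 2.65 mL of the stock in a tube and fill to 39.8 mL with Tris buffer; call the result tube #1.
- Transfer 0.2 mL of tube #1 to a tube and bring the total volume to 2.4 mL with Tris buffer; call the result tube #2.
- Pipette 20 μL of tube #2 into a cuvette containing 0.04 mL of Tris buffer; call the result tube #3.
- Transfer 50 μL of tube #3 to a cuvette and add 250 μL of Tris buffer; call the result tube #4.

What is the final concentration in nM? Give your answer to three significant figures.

Step 1: 2.65 mL brought to 39.8 mL → factor 39.8/2.65 = 15.019
Step 2: 0.2 mL brought to 2.4 mL → factor 2.4/0.2 = 12
Step 3: 20 μL + 0.04 mL = 60 μL total → factor 60/20 = 3
Step 4: 50 μL + 250 μL = 300 μL total → factor 300/50 = 6
Overall dilution factor = 15.019 × 12 × 3 × 6 = 3244.1
Final = 3.00 mM / 3244.1 = 0.0009248 mM = 925 nM

925 nM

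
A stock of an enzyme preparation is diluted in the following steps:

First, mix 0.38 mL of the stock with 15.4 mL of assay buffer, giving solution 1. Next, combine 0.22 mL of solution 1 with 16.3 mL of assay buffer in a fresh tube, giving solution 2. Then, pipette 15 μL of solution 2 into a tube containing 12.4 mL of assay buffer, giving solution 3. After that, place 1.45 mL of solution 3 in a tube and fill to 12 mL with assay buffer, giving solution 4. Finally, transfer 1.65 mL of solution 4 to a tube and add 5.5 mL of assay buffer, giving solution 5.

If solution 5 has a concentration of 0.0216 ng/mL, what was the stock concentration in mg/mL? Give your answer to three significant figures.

2.00 mg/mL

Step 1: 0.38 mL + 15.4 mL = 15.78 mL total → factor 15.78/0.38 = 41.526
Step 2: 0.22 mL + 16.3 mL = 16.52 mL total → factor 16.52/0.22 = 75.091
Step 3: 15 μL + 12.4 mL = 12415 μL total → factor 12415/15 = 827.67
Step 4: 1.45 mL brought to 12 mL → factor 12/1.45 = 8.2759
Step 5: 1.65 mL + 5.5 mL = 7.15 mL total → factor 7.15/1.65 = 4.3333
Overall dilution factor = 41.526 × 75.091 × 827.67 × 8.2759 × 4.3333 = 9.2555 × 10^7
Stock = 0.0216 ng/mL × 9.2555 × 10^7 = 1.999 × 10^6 ng/mL = 2.00 mg/mL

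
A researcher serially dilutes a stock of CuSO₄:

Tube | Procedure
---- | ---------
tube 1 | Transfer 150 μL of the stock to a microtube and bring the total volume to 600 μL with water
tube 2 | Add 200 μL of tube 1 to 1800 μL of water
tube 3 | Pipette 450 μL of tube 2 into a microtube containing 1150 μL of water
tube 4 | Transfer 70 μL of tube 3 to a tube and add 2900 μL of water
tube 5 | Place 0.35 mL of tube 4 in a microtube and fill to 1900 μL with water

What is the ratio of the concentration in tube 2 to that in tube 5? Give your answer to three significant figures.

819

Step 1: 150 μL brought to 600 μL → factor 600/150 = 4
Step 2: 200 μL + 1800 μL = 2000 μL total → factor 2000/200 = 10
Step 3: 450 μL + 1150 μL = 1600 μL total → factor 1600/450 = 3.5556
Step 4: 70 μL + 2900 μL = 2970 μL total → factor 2970/70 = 42.429
Step 5: 0.35 mL brought to 1900 μL → factor 1.9/0.35 = 5.4286
Dilution factor to tube 2 = 40; to tube 5 = 32758
[tube 2]/[tube 5] = (factor to tube 5)/(factor to tube 2) = 32758/40 = 819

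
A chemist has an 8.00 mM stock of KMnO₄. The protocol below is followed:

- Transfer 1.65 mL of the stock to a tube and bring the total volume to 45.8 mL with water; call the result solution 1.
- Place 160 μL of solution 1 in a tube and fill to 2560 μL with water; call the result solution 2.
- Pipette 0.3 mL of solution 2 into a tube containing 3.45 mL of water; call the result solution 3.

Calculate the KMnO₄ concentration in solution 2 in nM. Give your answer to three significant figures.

Step 1: 1.65 mL brought to 45.8 mL → factor 45.8/1.65 = 27.758
Step 2: 160 μL brought to 2560 μL → factor 2560/160 = 16
Dilution factor through solution 2 = 27.758 × 16 = 444.12
[solution 2] = 8.00 mM / 444.12 = 0.01801 mM = 1.80 × 10^4 nM

1.80 × 10^4 nM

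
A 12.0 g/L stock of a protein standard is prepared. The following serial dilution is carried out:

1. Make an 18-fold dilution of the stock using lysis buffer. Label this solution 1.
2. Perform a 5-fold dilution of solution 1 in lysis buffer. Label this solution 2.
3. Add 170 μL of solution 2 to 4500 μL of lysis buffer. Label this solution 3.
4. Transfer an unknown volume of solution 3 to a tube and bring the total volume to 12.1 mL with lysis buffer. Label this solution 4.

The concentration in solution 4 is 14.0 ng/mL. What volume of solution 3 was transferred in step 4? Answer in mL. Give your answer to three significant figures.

Step 1: 18-fold → factor 18
Step 2: 5-fold → factor 5
Step 3: 170 μL + 4500 μL = 4670 μL total → factor 4670/170 = 27.471
Step 4: v brought to 12.1 mL → factor = 12.1 mL/v
Product of known-step factors = 2472.4
Overall factor = 12.0 g/L / (14.0 ng/mL) = 8.5714 × 10^5
Step-4 factor = 8.5714 × 10^5 / 2472.4 = 346.69
v = 12.1 mL / 346.69 = 0.0349 mL

0.0349 mL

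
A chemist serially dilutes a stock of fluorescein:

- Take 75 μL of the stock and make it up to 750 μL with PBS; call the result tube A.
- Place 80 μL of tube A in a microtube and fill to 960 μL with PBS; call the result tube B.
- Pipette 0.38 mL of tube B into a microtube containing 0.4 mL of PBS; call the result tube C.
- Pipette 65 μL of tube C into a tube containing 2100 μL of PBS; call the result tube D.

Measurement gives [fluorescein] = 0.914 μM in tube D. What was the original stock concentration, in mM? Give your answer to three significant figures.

Step 1: 75 μL brought to 750 μL → factor 750/75 = 10
Step 2: 80 μL brought to 960 μL → factor 960/80 = 12
Step 3: 0.38 mL + 0.4 mL = 0.78 mL total → factor 0.78/0.38 = 2.0526
Step 4: 65 μL + 2100 μL = 2165 μL total → factor 2165/65 = 33.308
Overall dilution factor = 10 × 12 × 2.0526 × 33.308 = 8204.2
Stock = 0.914 μM × 8204.2 = 7499 μM = 7.50 mM

7.50 mM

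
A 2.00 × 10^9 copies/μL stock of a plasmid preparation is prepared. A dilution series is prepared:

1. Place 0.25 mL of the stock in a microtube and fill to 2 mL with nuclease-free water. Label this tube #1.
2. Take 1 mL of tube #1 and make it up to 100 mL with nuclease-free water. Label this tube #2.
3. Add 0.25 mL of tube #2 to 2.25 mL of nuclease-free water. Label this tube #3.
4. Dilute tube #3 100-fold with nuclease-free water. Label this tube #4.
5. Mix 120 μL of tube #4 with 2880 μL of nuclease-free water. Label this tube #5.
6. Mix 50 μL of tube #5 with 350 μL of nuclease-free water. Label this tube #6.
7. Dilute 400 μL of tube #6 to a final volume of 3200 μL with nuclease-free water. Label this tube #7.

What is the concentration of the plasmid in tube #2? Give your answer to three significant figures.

2.50 × 10^6 copies/μL

Step 1: 0.25 mL brought to 2 mL → factor 2/0.25 = 8
Step 2: 1 mL brought to 100 mL → factor 100/1 = 100
Dilution factor through tube #2 = 8 × 100 = 800
[tube #2] = 2.00 × 10^9 copies/μL / 800 = 2.50 × 10^6 copies/μL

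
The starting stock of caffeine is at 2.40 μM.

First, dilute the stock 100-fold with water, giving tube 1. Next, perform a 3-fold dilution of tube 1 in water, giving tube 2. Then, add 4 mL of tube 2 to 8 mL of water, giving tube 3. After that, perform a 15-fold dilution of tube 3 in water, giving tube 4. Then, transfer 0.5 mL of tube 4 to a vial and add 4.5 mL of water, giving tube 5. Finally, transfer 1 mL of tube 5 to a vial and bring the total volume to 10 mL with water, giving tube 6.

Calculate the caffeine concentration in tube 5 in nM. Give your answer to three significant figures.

Step 1: 100-fold → factor 100
Step 2: 3-fold → factor 3
Step 3: 4 mL + 8 mL = 12 mL total → factor 12/4 = 3
Step 4: 15-fold → factor 15
Step 5: 0.5 mL + 4.5 mL = 5 mL total → factor 5/0.5 = 10
Dilution factor through tube 5 = 100 × 3 × 3 × 15 × 10 = 1.35 × 10^5
[tube 5] = 2.40 μM / 1.35 × 10^5 = 1.778 × 10^-5 μM = 0.0178 nM

0.0178 nM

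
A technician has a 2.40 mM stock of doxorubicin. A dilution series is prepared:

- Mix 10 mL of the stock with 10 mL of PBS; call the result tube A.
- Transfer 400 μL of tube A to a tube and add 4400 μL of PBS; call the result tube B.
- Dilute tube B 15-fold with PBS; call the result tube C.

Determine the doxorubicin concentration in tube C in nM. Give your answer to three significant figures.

Step 1: 10 mL + 10 mL = 20 mL total → factor 20/10 = 2
Step 2: 400 μL + 4400 μL = 4800 μL total → factor 4800/400 = 12
Step 3: 15-fold → factor 15
Overall dilution factor = 2 × 12 × 15 = 360
Final = 2.40 mM / 360 = 0.006667 mM = 6.67 × 10^3 nM

6.67 × 10^3 nM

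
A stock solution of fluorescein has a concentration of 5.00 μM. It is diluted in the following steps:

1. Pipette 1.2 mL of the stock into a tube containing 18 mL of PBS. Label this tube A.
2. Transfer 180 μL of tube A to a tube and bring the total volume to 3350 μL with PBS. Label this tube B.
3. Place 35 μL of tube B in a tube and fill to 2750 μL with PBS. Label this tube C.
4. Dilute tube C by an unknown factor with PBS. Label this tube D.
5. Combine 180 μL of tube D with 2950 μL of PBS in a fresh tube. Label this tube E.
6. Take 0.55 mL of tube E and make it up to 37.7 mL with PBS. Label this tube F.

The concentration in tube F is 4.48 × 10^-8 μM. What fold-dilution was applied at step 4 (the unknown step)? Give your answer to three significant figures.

Step 1: 1.2 mL + 18 mL = 19.2 mL total → factor 19.2/1.2 = 16
Step 2: 180 μL brought to 3350 μL → factor 3350/180 = 18.611
Step 3: 35 μL brought to 2750 μL → factor 2750/35 = 78.571
Step 4: unknown factor x
Step 5: 180 μL + 2950 μL = 3130 μL total → factor 3130/180 = 17.389
Step 6: 0.55 mL brought to 37.7 mL → factor 37.7/0.55 = 68.545
Product of known-step factors = 2.7887 × 10^7
Overall factor = 5.00 μM / (4.48 × 10^-8 μM) = 1.1161 × 10^8
x = 1.1161 × 10^8 / 2.7887 × 10^7 = 4.00

4.00-fold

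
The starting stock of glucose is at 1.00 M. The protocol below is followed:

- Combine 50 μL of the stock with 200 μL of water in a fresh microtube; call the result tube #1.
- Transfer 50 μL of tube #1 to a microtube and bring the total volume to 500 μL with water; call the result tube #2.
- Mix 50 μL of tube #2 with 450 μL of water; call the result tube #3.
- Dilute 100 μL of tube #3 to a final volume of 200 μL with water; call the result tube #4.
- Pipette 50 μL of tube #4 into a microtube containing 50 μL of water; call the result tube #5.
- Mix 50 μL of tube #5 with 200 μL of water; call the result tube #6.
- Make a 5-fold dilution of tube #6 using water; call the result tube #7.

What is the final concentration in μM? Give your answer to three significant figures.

20.0 μM

Step 1: 50 μL + 200 μL = 250 μL total → factor 250/50 = 5
Step 2: 50 μL brought to 500 μL → factor 500/50 = 10
Step 3: 50 μL + 450 μL = 500 μL total → factor 500/50 = 10
Step 4: 100 μL brought to 200 μL → factor 200/100 = 2
Step 5: 50 μL + 50 μL = 100 μL total → factor 100/50 = 2
Step 6: 50 μL + 200 μL = 250 μL total → factor 250/50 = 5
Step 7: 5-fold → factor 5
Overall dilution factor = 5 × 10 × 10 × 2 × 2 × 5 × 5 = 50000
Final = 1.00 M / 50000 = 2.000 × 10^-5 M = 20.0 μM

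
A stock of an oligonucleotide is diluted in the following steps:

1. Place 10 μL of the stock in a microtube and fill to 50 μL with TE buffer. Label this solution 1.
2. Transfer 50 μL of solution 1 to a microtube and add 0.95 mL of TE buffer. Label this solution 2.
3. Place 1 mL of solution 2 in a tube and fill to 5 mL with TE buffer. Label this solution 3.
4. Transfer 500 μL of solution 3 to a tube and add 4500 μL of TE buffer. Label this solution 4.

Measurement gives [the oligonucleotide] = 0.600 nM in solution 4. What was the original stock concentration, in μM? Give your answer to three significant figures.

3.00 μM

Step 1: 10 μL brought to 50 μL → factor 50/10 = 5
Step 2: 50 μL + 0.95 mL = 1000 μL total → factor 1000/50 = 20
Step 3: 1 mL brought to 5 mL → factor 5/1 = 5
Step 4: 500 μL + 4500 μL = 5000 μL total → factor 5000/500 = 10
Overall dilution factor = 5 × 20 × 5 × 10 = 5000
Stock = 0.600 nM × 5000 = 3000 nM = 3.00 μM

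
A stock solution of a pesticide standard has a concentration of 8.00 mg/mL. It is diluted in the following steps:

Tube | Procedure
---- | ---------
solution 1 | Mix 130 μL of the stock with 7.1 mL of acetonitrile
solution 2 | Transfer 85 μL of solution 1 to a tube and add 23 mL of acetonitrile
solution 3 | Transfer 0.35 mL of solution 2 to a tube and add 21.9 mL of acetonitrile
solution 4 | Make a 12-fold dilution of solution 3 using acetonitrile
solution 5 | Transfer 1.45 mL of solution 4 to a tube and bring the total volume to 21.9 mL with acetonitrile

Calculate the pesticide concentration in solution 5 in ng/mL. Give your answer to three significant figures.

0.0460 ng/mL

Step 1: 130 μL + 7.1 mL = 7230 μL total → factor 7230/130 = 55.615
Step 2: 85 μL + 23 mL = 23085 μL total → factor 23085/85 = 271.59
Step 3: 0.35 mL + 21.9 mL = 22.25 mL total → factor 22.25/0.35 = 63.571
Step 4: 12-fold → factor 12
Step 5: 1.45 mL brought to 21.9 mL → factor 21.9/1.45 = 15.103
Dilution factor through solution 5 = 55.615 × 271.59 × 63.571 × 12 × 15.103 = 1.7403 × 10^8
[solution 5] = 8.00 mg/mL / 1.7403 × 10^8 = 4.597 × 10^-8 mg/mL = 0.0460 ng/mL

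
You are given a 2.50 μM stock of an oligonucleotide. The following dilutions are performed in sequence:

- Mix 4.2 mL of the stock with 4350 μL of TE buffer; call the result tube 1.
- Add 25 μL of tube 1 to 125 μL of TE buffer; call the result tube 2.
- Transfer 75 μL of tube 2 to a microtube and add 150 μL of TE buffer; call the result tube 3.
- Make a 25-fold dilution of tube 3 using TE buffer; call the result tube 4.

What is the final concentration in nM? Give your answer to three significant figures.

Step 1: 4.2 mL + 4350 μL = 8.55 mL total → factor 8.55/4.2 = 2.0357
Step 2: 25 μL + 125 μL = 150 μL total → factor 150/25 = 6
Step 3: 75 μL + 150 μL = 225 μL total → factor 225/75 = 3
Step 4: 25-fold → factor 25
Overall dilution factor = 2.0357 × 6 × 3 × 25 = 916.07
Final = 2.50 μM / 916.07 = 0.002729 μM = 2.73 nM

2.73 nM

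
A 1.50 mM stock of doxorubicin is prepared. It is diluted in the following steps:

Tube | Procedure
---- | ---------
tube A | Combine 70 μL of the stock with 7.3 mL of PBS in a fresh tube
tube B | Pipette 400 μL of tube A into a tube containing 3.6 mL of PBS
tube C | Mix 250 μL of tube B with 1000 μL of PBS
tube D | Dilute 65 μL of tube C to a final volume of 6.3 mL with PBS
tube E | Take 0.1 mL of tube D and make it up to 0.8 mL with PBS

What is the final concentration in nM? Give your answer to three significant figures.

0.367 nM

Step 1: 70 μL + 7.3 mL = 7370 μL total → factor 7370/70 = 105.29
Step 2: 400 μL + 3.6 mL = 4000 μL total → factor 4000/400 = 10
Step 3: 250 μL + 1000 μL = 1250 μL total → factor 1250/250 = 5
Step 4: 65 μL brought to 6.3 mL → factor 6300/65 = 96.923
Step 5: 0.1 mL brought to 0.8 mL → factor 0.8/0.1 = 8
Overall dilution factor = 105.29 × 10 × 5 × 96.923 × 8 = 4.0818 × 10^6
Final = 1.50 mM / 4.0818 × 10^6 = 3.675 × 10^-7 mM = 0.367 nM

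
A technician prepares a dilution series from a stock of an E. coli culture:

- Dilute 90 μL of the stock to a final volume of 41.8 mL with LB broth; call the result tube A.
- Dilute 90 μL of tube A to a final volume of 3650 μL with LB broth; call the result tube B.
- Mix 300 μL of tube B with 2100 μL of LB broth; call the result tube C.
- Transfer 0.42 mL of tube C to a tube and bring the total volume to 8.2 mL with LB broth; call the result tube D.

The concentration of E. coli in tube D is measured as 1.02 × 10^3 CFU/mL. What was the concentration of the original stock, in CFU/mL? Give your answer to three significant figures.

3.00 × 10^9 CFU/mL

Step 1: 90 μL brought to 41.8 mL → factor 41800/90 = 464.44
Step 2: 90 μL brought to 3650 μL → factor 3650/90 = 40.556
Step 3: 300 μL + 2100 μL = 2400 μL total → factor 2400/300 = 8
Step 4: 0.42 mL brought to 8.2 mL → factor 8.2/0.42 = 19.524
Overall dilution factor = 464.44 × 40.556 × 8 × 19.524 = 2.942 × 10^6
Stock = 1.02 × 10^3 CFU/mL × 2.942 × 10^6 = 3.00 × 10^9 CFU/mL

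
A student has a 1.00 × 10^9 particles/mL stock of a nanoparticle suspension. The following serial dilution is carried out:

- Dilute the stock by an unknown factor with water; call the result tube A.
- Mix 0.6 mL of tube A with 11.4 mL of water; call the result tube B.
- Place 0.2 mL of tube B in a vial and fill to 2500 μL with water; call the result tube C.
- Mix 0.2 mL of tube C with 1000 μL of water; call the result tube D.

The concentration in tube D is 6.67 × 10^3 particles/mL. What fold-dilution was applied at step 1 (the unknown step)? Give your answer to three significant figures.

100-fold

Step 1: unknown factor x
Step 2: 0.6 mL + 11.4 mL = 12 mL total → factor 12/0.6 = 20
Step 3: 0.2 mL brought to 2500 μL → factor 2.5/0.2 = 12.5
Step 4: 0.2 mL + 1000 μL = 1.2 mL total → factor 1.2/0.2 = 6
Product of known-step factors = 1500
Overall factor = 1.00 × 10^9 particles/mL / (6.67 × 10^3 particles/mL) = 1.4993 × 10^5
x = 1.4993 × 10^5 / 1500 = 100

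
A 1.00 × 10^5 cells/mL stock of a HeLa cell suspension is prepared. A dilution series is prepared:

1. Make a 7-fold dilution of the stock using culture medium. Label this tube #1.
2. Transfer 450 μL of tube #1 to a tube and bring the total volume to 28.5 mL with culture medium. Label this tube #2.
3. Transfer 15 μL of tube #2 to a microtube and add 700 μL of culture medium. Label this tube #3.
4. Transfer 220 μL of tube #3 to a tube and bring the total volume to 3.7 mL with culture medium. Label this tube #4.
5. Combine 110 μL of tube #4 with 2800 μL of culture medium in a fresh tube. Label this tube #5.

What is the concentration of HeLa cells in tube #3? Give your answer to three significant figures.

Step 1: 7-fold → factor 7
Step 2: 450 μL brought to 28.5 mL → factor 28500/450 = 63.333
Step 3: 15 μL + 700 μL = 715 μL total → factor 715/15 = 47.667
Dilution factor through tube #3 = 7 × 63.333 × 47.667 = 21132
[tube #3] = 1.00 × 10^5 cells/mL / 21132 = 4.73 cells/mL

4.73 cells/mL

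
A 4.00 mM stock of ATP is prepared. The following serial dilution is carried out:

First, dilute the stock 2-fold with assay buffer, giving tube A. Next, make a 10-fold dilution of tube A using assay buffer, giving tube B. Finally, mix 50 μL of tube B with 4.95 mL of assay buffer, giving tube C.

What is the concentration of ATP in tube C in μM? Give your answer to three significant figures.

2.00 μM

Step 1: 2-fold → factor 2
Step 2: 10-fold → factor 10
Step 3: 50 μL + 4.95 mL = 5000 μL total → factor 5000/50 = 100
Dilution factor through tube C = 2 × 10 × 100 = 2000
[tube C] = 4.00 mM / 2000 = 0.002000 mM = 2.00 μM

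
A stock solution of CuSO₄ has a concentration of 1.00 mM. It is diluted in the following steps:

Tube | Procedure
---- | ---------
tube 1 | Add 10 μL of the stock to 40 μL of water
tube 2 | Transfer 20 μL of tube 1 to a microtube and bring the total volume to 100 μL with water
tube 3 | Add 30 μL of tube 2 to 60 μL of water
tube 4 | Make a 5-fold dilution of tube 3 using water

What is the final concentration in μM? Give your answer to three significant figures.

2.67 μM

Step 1: 10 μL + 40 μL = 50 μL total → factor 50/10 = 5
Step 2: 20 μL brought to 100 μL → factor 100/20 = 5
Step 3: 30 μL + 60 μL = 90 μL total → factor 90/30 = 3
Step 4: 5-fold → factor 5
Overall dilution factor = 5 × 5 × 3 × 5 = 375
Final = 1.00 mM / 375 = 0.002667 mM = 2.67 μM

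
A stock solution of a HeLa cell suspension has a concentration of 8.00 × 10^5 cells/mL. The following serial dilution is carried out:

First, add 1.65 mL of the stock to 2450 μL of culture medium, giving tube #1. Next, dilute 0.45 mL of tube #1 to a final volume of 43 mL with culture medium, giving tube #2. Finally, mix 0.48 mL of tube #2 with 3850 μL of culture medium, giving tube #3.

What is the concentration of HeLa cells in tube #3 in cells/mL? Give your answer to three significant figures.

373 cells/mL

Step 1: 1.65 mL + 2450 μL = 4.1 mL total → factor 4.1/1.65 = 2.4848
Step 2: 0.45 mL brought to 43 mL → factor 43/0.45 = 95.556
Step 3: 0.48 mL + 3850 μL = 4.33 mL total → factor 4.33/0.48 = 9.0208
Overall dilution factor = 2.4848 × 95.556 × 9.0208 = 2141.9
Final = 8.00 × 10^5 cells/mL / 2141.9 = 373 cells/mL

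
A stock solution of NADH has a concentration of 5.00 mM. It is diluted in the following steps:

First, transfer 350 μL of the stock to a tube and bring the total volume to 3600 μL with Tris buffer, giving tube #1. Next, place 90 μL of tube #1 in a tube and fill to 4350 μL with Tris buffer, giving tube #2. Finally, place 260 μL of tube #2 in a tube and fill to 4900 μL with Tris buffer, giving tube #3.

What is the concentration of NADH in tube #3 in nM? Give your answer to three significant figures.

Step 1: 350 μL brought to 3600 μL → factor 3600/350 = 10.286
Step 2: 90 μL brought to 4350 μL → factor 4350/90 = 48.333
Step 3: 260 μL brought to 4900 μL → factor 4900/260 = 18.846
Overall dilution factor = 10.286 × 48.333 × 18.846 = 9369.2
Final = 5.00 mM / 9369.2 = 0.0005337 mM = 534 nM

534 nM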